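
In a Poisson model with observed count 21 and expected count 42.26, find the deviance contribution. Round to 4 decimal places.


y/mu = 21/42.26 = 0.496924 (approx.), and ln(21/42.26) = -0.699319.
y * ln(y/mu) = 21 * -0.699319 = -14.685699.
y - mu = -21.26.
D = 2 * (-14.685699 - -21.26) = 13.148602, which rounds to 13.1486.

13.1486


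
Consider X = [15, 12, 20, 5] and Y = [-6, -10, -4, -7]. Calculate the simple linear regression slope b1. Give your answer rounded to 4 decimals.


The sample means are xbar = 13.0000 and ybar = -6.7500.
Compute S_xx = 118.0000 and S_xy = 26.0000.
Slope b1 = S_xy / S_xx = 26.0000 / 118.0000 = 0.2203.

0.2203


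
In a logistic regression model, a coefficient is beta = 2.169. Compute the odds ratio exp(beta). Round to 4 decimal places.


The odds ratio is computed as:
OR = e^(2.169) = 8.7495.

8.7495


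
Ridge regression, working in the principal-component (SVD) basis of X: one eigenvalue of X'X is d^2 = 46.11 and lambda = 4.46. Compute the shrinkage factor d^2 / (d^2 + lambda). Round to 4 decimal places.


Denominator = d^2 + lambda = 46.11 + 4.46 = 50.5700.
Shrinkage = 46.11 / 50.5700 = 0.9118.

0.9118


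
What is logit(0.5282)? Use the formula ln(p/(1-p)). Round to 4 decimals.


1 - p = 0.4718.
p/(1-p) = 1.1195.
logit = ln(1.1195) = 0.1129.

0.1129


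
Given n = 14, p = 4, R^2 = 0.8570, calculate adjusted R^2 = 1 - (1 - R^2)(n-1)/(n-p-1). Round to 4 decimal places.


Using the formula:
(1 - 0.8570) = 0.1430.
Multiply by 13/9: 0.1430 * 13 = 1.8590, then 1.8590 / 9 = 0.2066.
Adj R^2 = 1 - 0.2066 = 0.7934.

0.7934


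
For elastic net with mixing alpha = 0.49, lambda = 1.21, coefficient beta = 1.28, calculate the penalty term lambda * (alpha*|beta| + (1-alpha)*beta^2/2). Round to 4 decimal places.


Compute:
L1 = 0.49 * 1.28 = 0.6272.
L2 = 0.51 * 1.28^2 / 2 = 0.4178.
Penalty = 1.21 * (0.6272 + 0.4178) = 1.2644.

1.2644


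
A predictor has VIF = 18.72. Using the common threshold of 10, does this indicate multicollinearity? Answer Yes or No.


The threshold is 10.
VIF = 18.72 is >= 10.
Multicollinearity indication: Yes.

Yes


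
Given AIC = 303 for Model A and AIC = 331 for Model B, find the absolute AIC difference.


Compute |303 - 331| = 28.
Model A has the smaller AIC.

28


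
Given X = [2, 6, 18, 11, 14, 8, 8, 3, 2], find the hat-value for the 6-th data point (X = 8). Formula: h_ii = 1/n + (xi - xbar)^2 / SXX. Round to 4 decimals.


Mean of X: xbar = 8.0000.
SXX = 246.0000.
For X = 8: h = 1/9 + (8 - 8.0000)^2/246.0000 = 0.1111.

0.1111


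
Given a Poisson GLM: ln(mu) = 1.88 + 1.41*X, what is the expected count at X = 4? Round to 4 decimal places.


eta = 1.88 + 1.41 * 4 = 7.5200.
mu = exp(7.5200) = 1844.5673.

1844.5673


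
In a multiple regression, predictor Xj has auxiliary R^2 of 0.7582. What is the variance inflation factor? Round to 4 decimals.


Using VIF = 1/(1 - R^2_j):
1 - 0.7582 = 0.2418.
VIF = 4.1356.

4.1356


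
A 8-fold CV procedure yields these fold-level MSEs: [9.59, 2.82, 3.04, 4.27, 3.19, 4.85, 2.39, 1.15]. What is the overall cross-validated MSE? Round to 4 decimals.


Sum of fold MSEs = 31.3000.
Average = 31.3000 / 8 = 3.9125.

3.9125


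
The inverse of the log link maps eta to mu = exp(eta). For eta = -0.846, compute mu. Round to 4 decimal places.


The inverse log link gives:
mu = exp(-0.846) = 0.4291.

0.4291


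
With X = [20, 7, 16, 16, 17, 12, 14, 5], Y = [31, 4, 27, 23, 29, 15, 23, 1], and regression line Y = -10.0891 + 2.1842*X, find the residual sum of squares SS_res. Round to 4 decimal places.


Compute predicted values, then residuals = yi - yhat_i.
Residuals: [-2.5949, -1.2003, 2.1419, -1.8581, 1.9577, -1.1213, 2.5103, 0.1681].
SSres = sum(residual^2) = 27.6343.

27.6343


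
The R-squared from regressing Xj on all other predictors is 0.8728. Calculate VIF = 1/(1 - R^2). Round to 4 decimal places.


VIF = 1 / (1 - 0.8728).
= 1 / 0.1272 = 7.8616.

7.8616


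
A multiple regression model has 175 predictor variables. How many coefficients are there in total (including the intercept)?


Each predictor gets one coefficient, plus one intercept.
Total parameters = 175 + 1 = 176.

176


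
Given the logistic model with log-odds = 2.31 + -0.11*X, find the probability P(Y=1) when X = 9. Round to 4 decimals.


Linear predictor: z = 2.31 + -0.11 * 9 = 1.3200.
P = 1/(1 + exp(-1.3200)) = 1/(1 + 0.2671) = 0.7892.

0.7892


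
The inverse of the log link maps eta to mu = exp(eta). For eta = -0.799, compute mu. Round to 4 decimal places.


Apply the inverse link:
mu = e^-0.799 = 0.4498.

0.4498


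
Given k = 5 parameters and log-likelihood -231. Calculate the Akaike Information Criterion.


AIC = 2k - 2*loglik = 2(5) - 2(-231).
= 10 + 462 = 472.

472


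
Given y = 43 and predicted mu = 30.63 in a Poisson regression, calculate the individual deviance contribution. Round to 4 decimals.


y/mu = 43/30.63 = 1.403852 (approx.), and ln(43/30.63) = 0.339220.
y * ln(y/mu) = 43 * 0.339220 = 14.586460.
y - mu = 12.37.
D = 2 * (14.586460 - 12.37) = 4.432920, which rounds to 4.4329.

4.4329


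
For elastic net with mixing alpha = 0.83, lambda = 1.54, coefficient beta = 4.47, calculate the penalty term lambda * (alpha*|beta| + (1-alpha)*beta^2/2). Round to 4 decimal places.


Compute:
L1 = 0.83 * 4.47 = 3.7101.
L2 = 0.17 * 4.47^2 / 2 = 1.6984.
Penalty = 1.54 * (3.7101 + 1.6984) = 8.3291.

8.3291


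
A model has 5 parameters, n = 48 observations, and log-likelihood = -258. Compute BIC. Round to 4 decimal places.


Compute k*ln(n) = 5*ln(48) = 5*3.871201 = 19.356005.
Then -2*loglik = 516.
BIC = 19.356005 + 516 = 535.356005, which rounds to 535.3560.

535.3560


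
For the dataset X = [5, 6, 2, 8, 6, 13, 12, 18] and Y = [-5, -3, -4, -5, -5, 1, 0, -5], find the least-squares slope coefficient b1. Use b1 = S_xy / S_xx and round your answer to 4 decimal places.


The sample means are xbar = 8.7500 and ybar = -3.2500.
Compute S_xx = 189.5000 and S_xy = 29.5000.
Slope b1 = S_xy / S_xx = 29.5000 / 189.5000 = 0.1557.

0.1557


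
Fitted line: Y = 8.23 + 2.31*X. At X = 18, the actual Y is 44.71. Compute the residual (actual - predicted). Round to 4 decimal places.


Compute yhat = 8.23 + (2.31)(18) = 49.8100.
Residual = actual - predicted = 44.71 - 49.8100 = -5.1000.

-5.1000


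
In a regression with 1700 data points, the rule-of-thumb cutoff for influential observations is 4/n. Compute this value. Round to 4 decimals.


Using the rule of thumb:
Threshold = 4 / 1700 = 0.0024.

0.0024


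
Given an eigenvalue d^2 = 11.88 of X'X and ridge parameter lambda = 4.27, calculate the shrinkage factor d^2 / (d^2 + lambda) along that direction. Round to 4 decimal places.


Denominator = d^2 + lambda = 11.88 + 4.27 = 16.1500.
Shrinkage = 11.88 / 16.1500 = 0.7356.

0.7356


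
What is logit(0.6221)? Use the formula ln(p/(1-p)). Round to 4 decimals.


The odds are p/(1-p) = 0.6221 / 0.3779 = 1.6462.
logit(p) = ln(1.6462) = 0.4985.

0.4985


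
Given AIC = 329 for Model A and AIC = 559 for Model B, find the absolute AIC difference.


Compute |329 - 559| = 230.
Model A has the smaller AIC.

230


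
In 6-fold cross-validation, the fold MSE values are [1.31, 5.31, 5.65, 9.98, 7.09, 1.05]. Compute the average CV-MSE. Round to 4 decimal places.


Total MSE across folds = 30.3900.
CV-MSE = 30.3900/6 = 5.0650.

5.0650


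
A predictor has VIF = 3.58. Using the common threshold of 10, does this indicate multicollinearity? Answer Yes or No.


Check: VIF = 3.58 vs threshold = 10.
Since 3.58 < 10, the answer is No.

No


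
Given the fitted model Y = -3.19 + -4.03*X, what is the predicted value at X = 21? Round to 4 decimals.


Plug X = 21 into Y = -3.19 + -4.03*X:
Y = -3.19 + -84.6300 = -87.8200.

-87.8200


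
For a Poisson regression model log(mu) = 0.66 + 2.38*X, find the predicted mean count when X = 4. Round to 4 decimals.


eta = 0.66 + 2.38 * 4 = 10.1800.
mu = exp(10.1800) = 26370.4673.

26370.4673


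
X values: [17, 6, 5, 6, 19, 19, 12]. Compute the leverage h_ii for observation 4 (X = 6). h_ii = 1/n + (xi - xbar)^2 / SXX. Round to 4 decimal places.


n = 7, xbar = 12.0000.
SXX = sum((xi - xbar)^2) = 244.0000.
h = 1/7 + (6 - 12.0000)^2 / 244.0000 = 0.2904.

0.2904


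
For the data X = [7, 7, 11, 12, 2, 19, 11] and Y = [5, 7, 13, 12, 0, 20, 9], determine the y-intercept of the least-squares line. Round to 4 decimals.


Compute b1 = 1.1810 from the OLS formula.
With xbar = 9.8571 and ybar = 9.4286, the intercept is:
b0 = 9.4286 - 1.1810 * 9.8571 = -2.2132.

-2.2132


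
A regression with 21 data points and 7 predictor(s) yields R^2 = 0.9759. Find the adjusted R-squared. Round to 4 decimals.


Plug in: Adj R^2 = 1 - (1 - 0.9759) * 20/13.
= 1 - 0.0241 * 20/13
= 1 - 0.4820 / 13
= 1 - 0.0371 = 0.9629.

0.9629


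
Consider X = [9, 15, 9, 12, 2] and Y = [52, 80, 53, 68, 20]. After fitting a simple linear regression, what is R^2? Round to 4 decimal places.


Fit the OLS line: b0 = 10.7468, b1 = 4.6652.
SSres = 2.7554.
SStot = 2031.2000.
R^2 = 1 - 2.7554/2031.2000 = 0.9986.

0.9986


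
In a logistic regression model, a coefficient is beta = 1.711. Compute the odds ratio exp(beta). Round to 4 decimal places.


The odds ratio is computed as:
OR = e^(1.711) = 5.5345.

5.5345


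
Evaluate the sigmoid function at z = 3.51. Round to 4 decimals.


Compute exp(-3.5100) = 0.0299.
Sigmoid = 1 / (1 + 0.0299) = 1 / 1.0299 = 0.9710.

0.9710


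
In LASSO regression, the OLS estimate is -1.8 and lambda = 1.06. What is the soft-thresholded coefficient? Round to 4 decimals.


Check: |-1.8| = 1.8 vs lambda = 1.06.
Since |beta| > lambda, coefficient = sign(beta)*(|beta| - lambda) = -0.7400.
Soft-thresholded coefficient = -0.7400.

-0.7400


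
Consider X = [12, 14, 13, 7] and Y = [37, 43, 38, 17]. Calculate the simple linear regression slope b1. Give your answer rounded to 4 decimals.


The sample means are xbar = 11.5000 and ybar = 33.7500.
Compute S_xx = 29.0000 and S_xy = 106.5000.
Slope b1 = S_xy / S_xx = 106.5000 / 29.0000 = 3.6724.

3.6724


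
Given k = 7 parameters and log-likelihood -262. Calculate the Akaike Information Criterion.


AIC = 2k - 2*loglik = 2(7) - 2(-262).
= 14 + 524 = 538.

538


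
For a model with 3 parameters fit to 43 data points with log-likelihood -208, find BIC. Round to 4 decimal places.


Compute k*ln(n) = 3*ln(43) = 3*3.761200 = 11.283600.
Then -2*loglik = 416.
BIC = 11.283600 + 416 = 427.283600, which rounds to 427.2836.

427.2836


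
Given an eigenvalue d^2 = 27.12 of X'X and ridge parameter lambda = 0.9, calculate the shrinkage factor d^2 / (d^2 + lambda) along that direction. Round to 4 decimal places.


Denominator = d^2 + lambda = 27.12 + 0.9 = 28.0200.
Shrinkage = 27.12 / 28.0200 = 0.9679.

0.9679


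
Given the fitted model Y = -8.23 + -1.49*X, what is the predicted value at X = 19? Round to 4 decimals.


Plug X = 19 into Y = -8.23 + -1.49*X:
Y = -8.23 + -28.3100 = -36.5400.

-36.5400


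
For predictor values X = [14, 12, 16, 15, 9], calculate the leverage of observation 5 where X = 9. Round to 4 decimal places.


n = 5, xbar = 13.2000.
SXX = sum((xi - xbar)^2) = 30.8000.
h = 1/5 + (9 - 13.2000)^2 / 30.8000 = 0.7727.

0.7727


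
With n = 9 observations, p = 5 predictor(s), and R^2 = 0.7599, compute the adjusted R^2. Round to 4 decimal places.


Using the formula:
(1 - 0.7599) = 0.2401.
Multiply by 8/3: 0.2401 * 8 = 1.9208, then 1.9208 / 3 = 0.6403.
Adj R^2 = 1 - 0.6403 = 0.3597.

0.3597


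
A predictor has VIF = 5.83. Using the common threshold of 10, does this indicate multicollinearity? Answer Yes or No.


Compare VIF = 5.83 to the threshold of 10.
5.83 < 10, so the answer is No.

No


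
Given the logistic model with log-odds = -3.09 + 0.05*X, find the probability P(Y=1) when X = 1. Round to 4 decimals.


Compute z = -3.09 + (0.05)(1) = -3.0400.
exp(-z) = 20.9052.
P = 1/(1 + 20.9052) = 0.0457.

0.0457


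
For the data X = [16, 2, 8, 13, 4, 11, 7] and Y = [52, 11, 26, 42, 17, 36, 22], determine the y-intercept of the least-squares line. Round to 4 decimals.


First find the slope: b1 = 2.9225.
Means: xbar = 8.7143, ybar = 29.4286.
b0 = ybar - b1 * xbar = 29.4286 - 2.9225 * 8.7143 = 3.9612.

3.9612


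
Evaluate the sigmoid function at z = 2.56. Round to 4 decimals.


exp(-2.5600) = 0.0773.
1 + exp(-z) = 1.0773.
sigmoid = 1/1.0773 = 0.9282.

0.9282


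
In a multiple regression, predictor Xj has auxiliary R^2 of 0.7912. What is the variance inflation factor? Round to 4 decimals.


Using VIF = 1/(1 - R^2_j):
1 - 0.7912 = 0.2088.
VIF = 4.7893.

4.7893


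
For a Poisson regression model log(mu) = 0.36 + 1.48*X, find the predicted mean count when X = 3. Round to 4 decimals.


Compute eta = 0.36 + 1.48 * 3 = 4.8000.
Apply inverse link: mu = e^4.8000 = 121.5104.

121.5104


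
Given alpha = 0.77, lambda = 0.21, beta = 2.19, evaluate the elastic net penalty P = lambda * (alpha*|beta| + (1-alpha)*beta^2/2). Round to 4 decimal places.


alpha * |beta| = 0.77 * 2.19 = 1.6863.
(1-alpha) * beta^2/2 = 0.23 * 4.7961/2 = 0.5516.
Total = 0.21 * (1.6863 + 0.5516) = 0.4699.

0.4699


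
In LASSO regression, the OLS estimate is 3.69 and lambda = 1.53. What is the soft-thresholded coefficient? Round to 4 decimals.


Check: |3.69| = 3.69 vs lambda = 1.53.
Since |beta| > lambda, coefficient = sign(beta)*(|beta| - lambda) = 2.1600.
Soft-thresholded coefficient = 2.1600.

2.1600


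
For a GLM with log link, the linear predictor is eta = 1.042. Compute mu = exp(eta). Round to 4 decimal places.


The inverse log link gives:
mu = exp(1.042) = 2.8349.

2.8349


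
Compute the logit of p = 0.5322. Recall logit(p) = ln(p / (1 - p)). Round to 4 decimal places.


The odds are p/(1-p) = 0.5322 / 0.4678 = 1.1377.
logit(p) = ln(1.1377) = 0.1290.

0.1290


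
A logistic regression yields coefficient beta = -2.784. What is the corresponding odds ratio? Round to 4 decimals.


The odds ratio is computed as:
OR = e^(-2.784) = 0.0618.

0.0618


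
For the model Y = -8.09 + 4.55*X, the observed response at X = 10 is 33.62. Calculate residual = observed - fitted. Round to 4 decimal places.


Fitted value at X = 10 is yhat = -8.09 + 4.55*10 = 37.4100.
Residual = 33.62 - 37.4100 = -3.7900.

-3.7900


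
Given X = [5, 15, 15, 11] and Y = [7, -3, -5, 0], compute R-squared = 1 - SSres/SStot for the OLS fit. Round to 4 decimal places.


Fit the OLS line: b0 = 12.3657, b1 = -1.0970.
SSres = 2.1194.
SStot = 82.7500.
R^2 = 1 - 2.1194/82.7500 = 0.9744.

0.9744


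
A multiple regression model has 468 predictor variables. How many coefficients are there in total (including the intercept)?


Each predictor gets one coefficient, plus one intercept.
Total parameters = 468 + 1 = 469.

469


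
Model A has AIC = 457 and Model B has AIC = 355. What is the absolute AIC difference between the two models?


|AIC_A - AIC_B| = |457 - 355| = 102.
Model B is preferred (lower AIC).

102


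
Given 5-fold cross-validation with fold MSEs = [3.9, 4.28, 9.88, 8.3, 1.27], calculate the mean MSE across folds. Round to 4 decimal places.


Add all fold MSEs: 27.6300.
Divide by k = 5: 27.6300/5 = 5.5260.

5.5260


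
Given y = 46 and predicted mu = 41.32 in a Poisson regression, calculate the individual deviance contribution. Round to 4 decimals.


First: ln(46/41.32) = 0.107295.
Then: 46 * 0.107295 = 4.935570.
y - mu = 46 - 41.32 = 4.68.
D = 2(4.935570 - 4.68) = 0.511140, which rounds to 0.5111.

0.5111


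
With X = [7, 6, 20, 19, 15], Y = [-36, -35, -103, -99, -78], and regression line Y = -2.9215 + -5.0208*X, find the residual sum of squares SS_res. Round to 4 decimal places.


For each point, residual = actual - predicted.
Residuals: [2.0671, -1.9537, 0.3375, -0.6833, 0.2335].
Sum of squared residuals = 8.7252.

8.7252


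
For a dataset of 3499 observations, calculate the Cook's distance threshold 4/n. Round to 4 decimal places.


Cook's distance cutoff = 4/n = 4/3499.
= 0.0011.

0.0011


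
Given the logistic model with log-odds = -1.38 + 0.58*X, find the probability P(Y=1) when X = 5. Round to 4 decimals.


z = -1.38 + 0.58 * 5 = 1.5200.
Sigmoid: P = 1 / (1 + exp(-1.5200)) = 0.8205.

0.8205


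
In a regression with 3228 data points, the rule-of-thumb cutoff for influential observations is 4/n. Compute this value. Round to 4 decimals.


Using the rule of thumb:
Threshold = 4 / 3228 = 0.0012.

0.0012


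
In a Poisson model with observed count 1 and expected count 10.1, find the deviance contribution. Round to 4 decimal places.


y/mu = 1/10.1 = 0.099010 (approx.), and ln(1/10.1) = -2.312535.
y * ln(y/mu) = 1 * -2.312535 = -2.312535.
y - mu = -9.1.
D = 2 * (-2.312535 - -9.1) = 13.574930, which rounds to 13.5749.

13.5749


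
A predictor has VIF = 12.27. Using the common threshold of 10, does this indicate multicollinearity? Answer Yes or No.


Check: VIF = 12.27 vs threshold = 10.
Since 12.27 >= 10, the answer is Yes.

Yes


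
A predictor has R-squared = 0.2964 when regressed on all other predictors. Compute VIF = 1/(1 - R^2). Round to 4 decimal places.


Denominator: 1 - 0.2964 = 0.7036.
VIF = 1 / 0.7036 = 1.4213.

1.4213


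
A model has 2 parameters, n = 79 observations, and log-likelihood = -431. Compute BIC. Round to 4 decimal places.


k * ln(n) = 2 * ln(79) = 2 * 4.369448 = 8.738896.
-2 * loglik = -2 * (-431) = 862.
BIC = 8.738896 + 862 = 870.738896, which rounds to 870.7389.

870.7389


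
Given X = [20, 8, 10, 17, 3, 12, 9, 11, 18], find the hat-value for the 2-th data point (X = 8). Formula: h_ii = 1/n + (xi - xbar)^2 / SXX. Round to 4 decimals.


Mean of X: xbar = 12.0000.
SXX = 236.0000.
For X = 8: h = 1/9 + (8 - 12.0000)^2/236.0000 = 0.1789.

0.1789


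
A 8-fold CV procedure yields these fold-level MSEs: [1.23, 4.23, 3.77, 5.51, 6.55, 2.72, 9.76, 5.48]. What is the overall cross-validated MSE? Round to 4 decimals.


Sum of fold MSEs = 39.2500.
Average = 39.2500 / 8 = 4.9063.

4.9063


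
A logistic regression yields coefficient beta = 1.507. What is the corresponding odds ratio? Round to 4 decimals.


Odds ratio = exp(beta) = exp(1.507).
= 4.5132.

4.5132


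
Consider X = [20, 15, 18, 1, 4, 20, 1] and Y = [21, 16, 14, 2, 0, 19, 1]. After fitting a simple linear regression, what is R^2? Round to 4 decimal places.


After computing the OLS fit (b0=-0.7554, b1=0.9910):
SSres = 30.8185, SStot = 497.7143.
R^2 = 1 - 30.8185/497.7143 = 0.9381.

0.9381


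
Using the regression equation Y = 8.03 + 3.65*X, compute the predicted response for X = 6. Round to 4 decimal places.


Substitute X = 6 into the equation:
Y = 8.03 + 3.65 * 6 = 8.03 + 21.9000 = 29.9300.

29.9300


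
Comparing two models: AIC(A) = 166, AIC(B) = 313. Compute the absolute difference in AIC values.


Absolute difference = |166 - 313| = 147.
The model with lower AIC (A) is preferred.

147


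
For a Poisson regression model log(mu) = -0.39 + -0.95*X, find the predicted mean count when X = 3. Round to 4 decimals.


Linear predictor: eta = -0.39 + (-0.95)(3) = -3.2400.
Expected count: mu = exp(-3.2400) = 0.0392.

0.0392


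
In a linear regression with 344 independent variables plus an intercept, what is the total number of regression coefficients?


Including the intercept, the model has 344 predictor coefficients + 1 intercept.
Total = 345.

345


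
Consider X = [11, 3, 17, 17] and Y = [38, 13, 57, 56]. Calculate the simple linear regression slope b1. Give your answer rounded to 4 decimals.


Calculate xbar = 12.0000, ybar = 41.0000.
S_xx = 132.0000, S_xy = 410.0000.
Using b1 = S_xy / S_xx = 410.0000 / 132.0000, we get b1 = 3.1061.

3.1061


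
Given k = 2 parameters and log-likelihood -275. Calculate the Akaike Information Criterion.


AIC = 2*2 - 2*(-275).
= 4 + 550 = 554.

554


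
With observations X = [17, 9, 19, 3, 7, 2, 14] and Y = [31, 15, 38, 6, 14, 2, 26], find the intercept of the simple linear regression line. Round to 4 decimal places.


Compute b1 = 1.9681 from the OLS formula.
With xbar = 10.1429 and ybar = 18.8571, the intercept is:
b0 = 18.8571 - 1.9681 * 10.1429 = -1.1052.

-1.1052


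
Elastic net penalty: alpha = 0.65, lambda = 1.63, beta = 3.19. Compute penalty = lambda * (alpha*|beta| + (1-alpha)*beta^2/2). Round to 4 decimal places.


L1 component = 0.65 * |3.19| = 2.0735.
L2 component = 0.35 * 3.19^2 / 2 = 1.7808.
Penalty = 1.63 * (2.0735 + 1.7808) = 1.63 * 3.8543 = 6.2825.

6.2825


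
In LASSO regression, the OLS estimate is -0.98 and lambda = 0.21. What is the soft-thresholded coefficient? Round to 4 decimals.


Check: |-0.98| = 0.98 vs lambda = 0.21.
Since |beta| > lambda, coefficient = sign(beta)*(|beta| - lambda) = -0.7700.
Soft-thresholded coefficient = -0.7700.

-0.7700


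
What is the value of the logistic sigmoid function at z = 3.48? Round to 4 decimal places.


First, exp(-3.4800) = 0.0308.
Then sigma(z) = 1/(1 + 0.0308) = 0.9701.

0.9701


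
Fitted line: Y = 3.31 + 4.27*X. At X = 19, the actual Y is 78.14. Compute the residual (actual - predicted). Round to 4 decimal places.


Predicted = 3.31 + 4.27 * 19 = 84.4400.
Residual = 78.14 - 84.4400 = -6.3000.

-6.3000


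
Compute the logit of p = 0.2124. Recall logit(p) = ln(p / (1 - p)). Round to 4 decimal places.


1 - p = 0.7876.
p/(1-p) = 0.2697.
logit = ln(0.2697) = -1.3105.

-1.3105


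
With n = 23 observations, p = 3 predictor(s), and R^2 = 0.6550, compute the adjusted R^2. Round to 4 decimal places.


Using the formula:
(1 - 0.6550) = 0.3450.
Multiply by 22/19: 0.3450 * 22 = 7.5900, then 7.5900 / 19 = 0.3995.
Adj R^2 = 1 - 0.3995 = 0.6005.

0.6005


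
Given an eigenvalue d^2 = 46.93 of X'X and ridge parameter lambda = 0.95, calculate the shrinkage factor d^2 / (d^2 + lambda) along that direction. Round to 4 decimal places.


Denominator = d^2 + lambda = 46.93 + 0.95 = 47.8800.
Shrinkage = 46.93 / 47.8800 = 0.9802.

0.9802


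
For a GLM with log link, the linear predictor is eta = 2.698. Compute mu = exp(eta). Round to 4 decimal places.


mu = exp(eta) = exp(2.698).
= 14.8500.

14.8500


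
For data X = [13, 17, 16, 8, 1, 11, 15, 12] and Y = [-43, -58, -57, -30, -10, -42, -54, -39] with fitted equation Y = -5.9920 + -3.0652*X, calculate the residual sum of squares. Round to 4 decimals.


Predicted values from Y = -5.9920 + -3.0652*X.
Residuals: [2.8396, 0.1004, -1.9648, 0.5136, -0.9428, -2.2908, -2.0300, 3.7744].
SSres = 36.7013.

36.7013


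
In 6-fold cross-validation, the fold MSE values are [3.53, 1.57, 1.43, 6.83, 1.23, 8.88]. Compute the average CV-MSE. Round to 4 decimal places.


Total MSE across folds = 23.4700.
CV-MSE = 23.4700/6 = 3.9117.

3.9117


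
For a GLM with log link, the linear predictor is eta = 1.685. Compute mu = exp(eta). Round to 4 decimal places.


mu = exp(eta) = exp(1.685).
= 5.3925.

5.3925


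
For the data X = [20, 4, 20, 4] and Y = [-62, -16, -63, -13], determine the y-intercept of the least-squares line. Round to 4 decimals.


Compute b1 = -3.0000 from the OLS formula.
With xbar = 12.0000 and ybar = -38.5000, the intercept is:
b0 = -38.5000 - -3.0000 * 12.0000 = -2.5000.

-2.5000


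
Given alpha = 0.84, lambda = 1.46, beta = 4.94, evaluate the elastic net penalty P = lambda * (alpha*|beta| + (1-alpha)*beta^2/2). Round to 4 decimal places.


alpha * |beta| = 0.84 * 4.94 = 4.1496.
(1-alpha) * beta^2/2 = 0.16 * 24.4036/2 = 1.9523.
Total = 1.46 * (4.1496 + 1.9523) = 8.9088.

8.9088


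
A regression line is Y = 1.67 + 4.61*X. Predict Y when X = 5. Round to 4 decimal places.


Substitute X = 5 into the equation:
Y = 1.67 + 4.61 * 5 = 1.67 + 23.0500 = 24.7200.

24.7200


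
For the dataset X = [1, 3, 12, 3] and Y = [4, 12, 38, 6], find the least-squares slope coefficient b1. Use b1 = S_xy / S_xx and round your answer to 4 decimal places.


Calculate xbar = 4.7500, ybar = 15.0000.
S_xx = 72.7500, S_xy = 229.0000.
Using b1 = S_xy / S_xx = 229.0000 / 72.7500, we get b1 = 3.1478.

3.1478


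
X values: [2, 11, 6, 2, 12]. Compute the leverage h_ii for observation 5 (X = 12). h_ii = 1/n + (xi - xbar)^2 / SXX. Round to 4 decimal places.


Compute xbar = 6.6000 with n = 5 observations.
SXX = 91.2000.
Leverage = 1/5 + (12 - 6.6000)^2/91.2000 = 0.5197.

0.5197


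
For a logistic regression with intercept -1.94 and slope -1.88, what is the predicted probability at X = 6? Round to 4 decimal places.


Compute z = -1.94 + (-1.88)(6) = -13.2200.
exp(-z) = 551281.0331.
P = 1/(1 + 551281.0331) = 0.0000.

0.0000


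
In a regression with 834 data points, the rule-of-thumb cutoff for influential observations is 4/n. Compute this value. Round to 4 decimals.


Using the rule of thumb:
Threshold = 4 / 834 = 0.0048.

0.0048


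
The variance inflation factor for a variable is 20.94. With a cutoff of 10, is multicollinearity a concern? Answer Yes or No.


Compare VIF = 20.94 to the threshold of 10.
20.94 >= 10, so the answer is Yes.

Yes


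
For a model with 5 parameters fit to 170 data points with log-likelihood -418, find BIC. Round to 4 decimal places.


Compute k*ln(n) = 5*ln(170) = 5*5.135798 = 25.678990.
Then -2*loglik = 836.
BIC = 25.678990 + 836 = 861.678990, which rounds to 861.6790.

861.6790


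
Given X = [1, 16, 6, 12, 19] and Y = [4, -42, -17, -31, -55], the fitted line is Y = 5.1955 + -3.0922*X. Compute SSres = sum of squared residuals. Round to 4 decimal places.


Predicted values from Y = 5.1955 + -3.0922*X.
Residuals: [1.8967, 2.2797, -3.6423, 0.9109, -1.4437].
SSres = 24.9749.

24.9749


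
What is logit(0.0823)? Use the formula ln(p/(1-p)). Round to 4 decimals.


1 - p = 0.9177.
p/(1-p) = 0.0897.
logit = ln(0.0897) = -2.4115.

-2.4115


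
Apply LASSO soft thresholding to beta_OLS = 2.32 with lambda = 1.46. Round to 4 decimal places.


Absolute value: |2.32| = 2.32.
Compare to lambda = 1.46.
Since |beta| > lambda, coefficient = sign(beta)*(|beta| - lambda) = 0.8600.

0.8600


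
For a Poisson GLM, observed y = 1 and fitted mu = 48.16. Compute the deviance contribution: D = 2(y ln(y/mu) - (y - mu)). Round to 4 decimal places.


Compute y*ln(y/mu) = 1*ln(1/48.16) = 1*-3.874529 = -3.874529.
y - mu = -47.16.
D = 2*(-3.874529 - (-47.16)) = 86.570942, which rounds to 86.5709.

86.5709


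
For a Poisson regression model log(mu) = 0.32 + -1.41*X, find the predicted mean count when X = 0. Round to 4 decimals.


Compute eta = 0.32 + -1.41 * 0 = 0.3200.
Apply inverse link: mu = e^0.3200 = 1.3771.

1.3771


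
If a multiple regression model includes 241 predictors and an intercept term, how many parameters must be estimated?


Including the intercept, the model has 241 predictor coefficients + 1 intercept.
Total = 242.

242


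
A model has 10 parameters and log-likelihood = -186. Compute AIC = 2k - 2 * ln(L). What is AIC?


AIC = 2*10 - 2*(-186).
= 20 + 372 = 392.

392


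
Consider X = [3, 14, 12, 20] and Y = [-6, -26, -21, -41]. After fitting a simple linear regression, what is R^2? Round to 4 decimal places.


After computing the OLS fit (b0=1.4118, b1=-2.0336):
SSres = 9.8319, SStot = 625.0000.
R^2 = 1 - 9.8319/625.0000 = 0.9843.

0.9843


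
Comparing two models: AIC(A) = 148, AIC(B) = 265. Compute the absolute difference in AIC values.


|AIC_A - AIC_B| = |148 - 265| = 117.
Model A is preferred (lower AIC).

117


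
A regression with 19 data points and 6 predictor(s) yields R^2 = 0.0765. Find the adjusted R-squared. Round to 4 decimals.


Adjusted R^2 = 1 - (1 - R^2) * (n-1)/(n-p-1).
(1 - R^2) = 0.9235.
(n-1)/(n-p-1) = 18/12.
(1 - R^2) * (n-1) = 0.9235 * 18 = 16.6230.
Divide by (n-p-1): 16.6230 / 12 = 1.3853.
Adj R^2 = 1 - 1.3853 = -0.3853.

-0.3853


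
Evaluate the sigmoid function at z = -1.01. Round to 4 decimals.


exp(1.0100) = 2.7456.
1 + exp(-z) = 3.7456.
sigmoid = 1/3.7456 = 0.2670.

0.2670


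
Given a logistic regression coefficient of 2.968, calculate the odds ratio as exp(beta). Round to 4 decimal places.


exp(2.968) = 19.4530.
So the odds ratio is 19.4530.

19.4530


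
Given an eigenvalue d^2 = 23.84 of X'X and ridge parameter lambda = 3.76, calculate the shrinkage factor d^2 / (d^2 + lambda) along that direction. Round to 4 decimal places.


Denominator = d^2 + lambda = 23.84 + 3.76 = 27.6000.
Shrinkage = 23.84 / 27.6000 = 0.8638.

0.8638


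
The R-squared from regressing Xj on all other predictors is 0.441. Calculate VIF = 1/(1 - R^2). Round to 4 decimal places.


VIF = 1 / (1 - 0.441).
= 1 / 0.559 = 1.7889.

1.7889


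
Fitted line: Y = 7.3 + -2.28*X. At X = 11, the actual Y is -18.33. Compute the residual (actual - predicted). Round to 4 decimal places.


Compute yhat = 7.3 + (-2.28)(11) = -17.7800.
Residual = actual - predicted = -18.33 - -17.7800 = -0.5500.

-0.5500


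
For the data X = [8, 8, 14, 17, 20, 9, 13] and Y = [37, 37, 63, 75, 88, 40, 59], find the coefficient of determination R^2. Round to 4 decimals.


After computing the OLS fit (b0=2.5359, b1=4.2837):
SSres = 2.2793, SStot = 2414.0000.
R^2 = 1 - 2.2793/2414.0000 = 0.9991.

0.9991


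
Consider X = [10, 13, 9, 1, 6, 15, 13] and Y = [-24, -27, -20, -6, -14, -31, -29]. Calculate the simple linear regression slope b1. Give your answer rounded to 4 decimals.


Calculate xbar = 9.5714, ybar = -21.5714.
S_xx = 139.7143, S_xy = -257.7143.
Using b1 = S_xy / S_xx = -257.7143 / 139.7143, we get b1 = -1.8446.

-1.8446


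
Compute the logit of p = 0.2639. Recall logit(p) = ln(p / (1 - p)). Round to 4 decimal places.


The odds are p/(1-p) = 0.2639 / 0.7361 = 0.3585.
logit(p) = ln(0.3585) = -1.0258.

-1.0258


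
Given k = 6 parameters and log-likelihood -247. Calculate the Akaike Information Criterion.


AIC = 2*6 - 2*(-247).
= 12 + 494 = 506.

506


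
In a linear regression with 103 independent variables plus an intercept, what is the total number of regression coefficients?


Each predictor gets one coefficient, plus one intercept.
Total parameters = 103 + 1 = 104.

104


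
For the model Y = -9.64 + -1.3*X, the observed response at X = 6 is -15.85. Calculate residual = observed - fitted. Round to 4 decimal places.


Compute yhat = -9.64 + (-1.3)(6) = -17.4400.
Residual = actual - predicted = -15.85 - -17.4400 = 1.5900.

1.5900


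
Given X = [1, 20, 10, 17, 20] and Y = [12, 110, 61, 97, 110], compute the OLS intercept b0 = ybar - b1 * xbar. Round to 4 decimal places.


Compute b1 = 5.1546 from the OLS formula.
With xbar = 13.6000 and ybar = 78.0000, the intercept is:
b0 = 78.0000 - 5.1546 * 13.6000 = 7.8974.

7.8974


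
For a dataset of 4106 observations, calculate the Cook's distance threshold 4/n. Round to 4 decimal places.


Cook's distance cutoff = 4/n = 4/4106.
= 0.0010.

0.0010


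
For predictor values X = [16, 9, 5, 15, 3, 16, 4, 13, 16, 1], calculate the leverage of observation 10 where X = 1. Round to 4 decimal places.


Compute xbar = 9.8000 with n = 10 observations.
SXX = 333.6000.
Leverage = 1/10 + (1 - 9.8000)^2/333.6000 = 0.3321.

0.3321


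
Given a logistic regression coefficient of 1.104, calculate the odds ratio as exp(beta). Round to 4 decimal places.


Odds ratio = exp(beta) = exp(1.104).
= 3.0162.

3.0162


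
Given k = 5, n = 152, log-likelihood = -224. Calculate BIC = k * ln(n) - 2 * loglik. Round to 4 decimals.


k * ln(n) = 5 * ln(152) = 5 * 5.023881 = 25.119405.
-2 * loglik = -2 * (-224) = 448.
BIC = 25.119405 + 448 = 473.119405, which rounds to 473.1194.

473.1194


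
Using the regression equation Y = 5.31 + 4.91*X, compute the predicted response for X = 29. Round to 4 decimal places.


Plug X = 29 into Y = 5.31 + 4.91*X:
Y = 5.31 + 142.3900 = 147.7000.

147.7000


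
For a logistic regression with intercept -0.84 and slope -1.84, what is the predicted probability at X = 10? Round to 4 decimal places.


Linear predictor: z = -0.84 + -1.84 * 10 = -19.2400.
P = 1/(1 + exp(19.2400)) = 1/(1 + 226895473.4469) = 0.0000.

0.0000


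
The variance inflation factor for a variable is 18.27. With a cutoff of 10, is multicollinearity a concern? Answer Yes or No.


The threshold is 10.
VIF = 18.27 is >= 10.
Multicollinearity indication: Yes.

Yes


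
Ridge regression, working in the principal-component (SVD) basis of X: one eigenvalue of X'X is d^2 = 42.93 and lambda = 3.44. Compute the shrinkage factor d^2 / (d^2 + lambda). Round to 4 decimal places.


d^2 + lambda = 42.93 + 3.44 = 46.3700.
Shrinkage factor = 42.93/46.3700 = 0.9258.

0.9258


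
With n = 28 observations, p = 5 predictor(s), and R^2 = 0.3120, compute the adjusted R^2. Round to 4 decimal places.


Adjusted R^2 = 1 - (1 - R^2) * (n-1)/(n-p-1).
(1 - R^2) = 0.6880.
(n-1)/(n-p-1) = 27/22.
(1 - R^2) * (n-1) = 0.6880 * 27 = 18.5760.
Divide by (n-p-1): 18.5760 / 22 = 0.8444.
Adj R^2 = 1 - 0.8444 = 0.1556.

0.1556


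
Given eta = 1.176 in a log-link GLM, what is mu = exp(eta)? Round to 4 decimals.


The inverse log link gives:
mu = exp(1.176) = 3.2414.

3.2414


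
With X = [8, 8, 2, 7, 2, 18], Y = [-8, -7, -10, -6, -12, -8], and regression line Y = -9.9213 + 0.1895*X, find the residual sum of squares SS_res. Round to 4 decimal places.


Predicted values from Y = -9.9213 + 0.1895*X.
Residuals: [0.4053, 1.4053, -0.4577, 2.5948, -2.4577, -1.4897].
SSres = 17.3411.

17.3411


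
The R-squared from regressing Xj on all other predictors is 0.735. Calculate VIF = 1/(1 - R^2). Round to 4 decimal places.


Using VIF = 1/(1 - R^2_j):
1 - 0.735 = 0.265.
VIF = 3.7736.

3.7736


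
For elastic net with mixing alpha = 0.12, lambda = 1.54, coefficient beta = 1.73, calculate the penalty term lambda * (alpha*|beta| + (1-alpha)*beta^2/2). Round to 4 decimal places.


alpha * |beta| = 0.12 * 1.73 = 0.2076.
(1-alpha) * beta^2/2 = 0.88 * 2.9929/2 = 1.3169.
Total = 1.54 * (0.2076 + 1.3169) = 2.3477.

2.3477


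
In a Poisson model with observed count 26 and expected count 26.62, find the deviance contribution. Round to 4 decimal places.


y/mu = 26/26.62 = 0.976709 (approx.), and ln(26/26.62) = -0.023566.
y * ln(y/mu) = 26 * -0.023566 = -0.612716.
y - mu = -0.62.
D = 2 * (-0.612716 - -0.62) = 0.014568, which rounds to 0.0146.

0.0146


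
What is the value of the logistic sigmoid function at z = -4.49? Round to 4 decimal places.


First, exp(4.4900) = 89.1214.
Then sigma(z) = 1/(1 + 89.1214) = 0.0111.

0.0111


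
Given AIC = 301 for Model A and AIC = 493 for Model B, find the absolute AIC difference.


Absolute difference = |301 - 493| = 192.
The model with lower AIC (A) is preferred.

192


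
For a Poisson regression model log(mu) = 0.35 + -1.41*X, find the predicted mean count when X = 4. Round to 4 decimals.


Compute eta = 0.35 + -1.41 * 4 = -5.2900.
Apply inverse link: mu = e^-5.2900 = 0.0050.

0.0050


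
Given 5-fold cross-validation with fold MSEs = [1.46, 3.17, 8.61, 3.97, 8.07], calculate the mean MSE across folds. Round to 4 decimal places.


Sum of fold MSEs = 25.2800.
Average = 25.2800 / 5 = 5.0560.

5.0560


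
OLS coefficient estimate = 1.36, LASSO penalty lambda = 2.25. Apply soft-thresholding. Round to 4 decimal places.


|beta_OLS| = 1.36.
lambda = 2.25.
Since |beta| <= lambda, the coefficient is set to 0.
Result = 0.0000.

0.0000


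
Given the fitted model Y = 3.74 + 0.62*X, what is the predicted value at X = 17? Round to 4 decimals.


Predicted value:
Y = 3.74 + (0.62)(17) = 3.74 + 10.5400 = 14.2800.

14.2800


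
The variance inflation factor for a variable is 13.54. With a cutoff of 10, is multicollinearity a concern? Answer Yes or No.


Check: VIF = 13.54 vs threshold = 10.
Since 13.54 >= 10, the answer is Yes.

Yes


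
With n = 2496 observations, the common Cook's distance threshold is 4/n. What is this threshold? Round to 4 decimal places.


The threshold is 4/n.
4/2496 = 0.0016.

0.0016


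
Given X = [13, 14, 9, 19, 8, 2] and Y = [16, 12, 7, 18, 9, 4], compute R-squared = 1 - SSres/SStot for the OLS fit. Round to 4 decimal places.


Fit the OLS line: b0 = 1.7415, b1 = 0.8546.
SSres = 19.2234.
SStot = 144.0000.
R^2 = 1 - 19.2234/144.0000 = 0.8665.

0.8665


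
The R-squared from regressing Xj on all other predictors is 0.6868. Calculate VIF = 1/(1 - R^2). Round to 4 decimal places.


VIF = 1 / (1 - 0.6868).
= 1 / 0.3132 = 3.1928.

3.1928


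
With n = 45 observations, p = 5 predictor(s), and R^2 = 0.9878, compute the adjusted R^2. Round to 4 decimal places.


Plug in: Adj R^2 = 1 - (1 - 0.9878) * 44/39.
= 1 - 0.0122 * 44/39
= 1 - 0.5368 / 39
= 1 - 0.0138 = 0.9862.

0.9862


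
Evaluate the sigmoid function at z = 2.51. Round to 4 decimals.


exp(-2.5100) = 0.0813.
1 + exp(-z) = 1.0813.
sigmoid = 1/1.0813 = 0.9248.

0.9248


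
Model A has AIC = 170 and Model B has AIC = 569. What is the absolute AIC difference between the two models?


|AIC_A - AIC_B| = |170 - 569| = 399.
Model A is preferred (lower AIC).

399


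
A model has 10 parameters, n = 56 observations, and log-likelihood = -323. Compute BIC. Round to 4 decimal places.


k * ln(n) = 10 * ln(56) = 10 * 4.025352 = 40.253520.
-2 * loglik = -2 * (-323) = 646.
BIC = 40.253520 + 646 = 686.253520, which rounds to 686.2535.

686.2535


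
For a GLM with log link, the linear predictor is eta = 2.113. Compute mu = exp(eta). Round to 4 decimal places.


The inverse log link gives:
mu = exp(2.113) = 8.2730.

8.2730


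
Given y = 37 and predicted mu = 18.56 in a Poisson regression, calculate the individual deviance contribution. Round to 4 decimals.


Compute y*ln(y/mu) = 37*ln(37/18.56) = 37*0.689909 = 25.526633.
y - mu = 18.44.
D = 2*(25.526633 - (18.44)) = 14.173266, which rounds to 14.1733.

14.1733


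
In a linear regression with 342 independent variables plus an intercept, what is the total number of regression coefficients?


Total coefficients = number of predictors + 1 (for the intercept).
= 342 + 1 = 343.

343


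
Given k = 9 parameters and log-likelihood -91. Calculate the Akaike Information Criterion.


AIC = 2k - 2*loglik = 2(9) - 2(-91).
= 18 + 182 = 200.

200


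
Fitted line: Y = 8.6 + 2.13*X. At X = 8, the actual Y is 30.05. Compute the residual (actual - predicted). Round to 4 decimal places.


Fitted value at X = 8 is yhat = 8.6 + 2.13*8 = 25.6400.
Residual = 30.05 - 25.6400 = 4.4100.

4.4100


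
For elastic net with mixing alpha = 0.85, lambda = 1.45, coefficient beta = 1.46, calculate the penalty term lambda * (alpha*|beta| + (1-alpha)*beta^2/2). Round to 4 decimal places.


alpha * |beta| = 0.85 * 1.46 = 1.2410.
(1-alpha) * beta^2/2 = 0.15 * 2.1316/2 = 0.1599.
Total = 1.45 * (1.2410 + 0.1599) = 2.0313.

2.0313


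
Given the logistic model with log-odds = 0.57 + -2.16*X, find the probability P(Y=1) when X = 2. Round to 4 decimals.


Linear predictor: z = 0.57 + -2.16 * 2 = -3.7500.
P = 1/(1 + exp(3.7500)) = 1/(1 + 42.5211) = 0.0230.

0.0230


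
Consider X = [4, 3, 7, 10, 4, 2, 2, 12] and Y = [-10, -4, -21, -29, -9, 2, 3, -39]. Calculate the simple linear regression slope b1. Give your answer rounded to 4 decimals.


First compute the means: xbar = 5.5000, ybar = -13.3750.
Then S_xx = sum((xi - xbar)^2) = 100.0000.
S_xy = sum((xi - xbar)(yi - ybar)) = -394.5000.
b1 = S_xy / S_xx = -394.5000 / 100.0000 = -3.9450.

-3.9450


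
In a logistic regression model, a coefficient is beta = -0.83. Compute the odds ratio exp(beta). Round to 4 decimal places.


Odds ratio = exp(beta) = exp(-0.83).
= 0.4360.

0.4360


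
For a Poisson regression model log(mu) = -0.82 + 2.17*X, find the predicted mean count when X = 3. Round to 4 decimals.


Linear predictor: eta = -0.82 + (2.17)(3) = 5.6900.
Expected count: mu = exp(5.6900) = 295.8936.

295.8936
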